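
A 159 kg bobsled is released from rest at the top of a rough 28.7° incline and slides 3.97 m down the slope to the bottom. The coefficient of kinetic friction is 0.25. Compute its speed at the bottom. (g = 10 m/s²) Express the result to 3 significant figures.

v = 4.55 m/s

Energy: mgh = ½mv² + W_f, with h = L sinθ and W_f = μ_k (mg cosθ) L
mgh = mgL sinθ = (159)(10)(3.97)sin28.7° = 3031.3 J
W_f = μ_k mg cosθ · L = (0.25)(159)(10)cos28.7°·3.97 = 1384 J
½mv² = 3031.3 − 1384 = 1647.1 J
v = √(2 × 1647.1/159) = 4.552 m/s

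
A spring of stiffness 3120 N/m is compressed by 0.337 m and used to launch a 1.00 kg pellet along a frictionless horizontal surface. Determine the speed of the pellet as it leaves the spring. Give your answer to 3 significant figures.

v = 18.8 m/s

Spring PE converts entirely to kinetic energy: ½kx² = ½mv²
v = x√(k/m) = 0.337 × √(3120/1.00) = 18.82 m/s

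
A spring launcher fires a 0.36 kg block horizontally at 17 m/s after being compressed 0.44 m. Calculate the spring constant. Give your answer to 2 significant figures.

k = 540 N/m

Energy stored in the spring equals the launch KE: ½kx² = ½mv²
k = mv²/x² = (0.36)(17)²/(0.44)² = 537.4 N/m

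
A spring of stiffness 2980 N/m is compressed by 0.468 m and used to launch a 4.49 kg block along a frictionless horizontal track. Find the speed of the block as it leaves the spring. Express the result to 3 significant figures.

v = 12.1 m/s

The block leaves the spring when the spring is at natural length, so ½kx² = ½mv²
v = x√(k/m) = 0.468 × √(2980/4.49) = 12.06 m/s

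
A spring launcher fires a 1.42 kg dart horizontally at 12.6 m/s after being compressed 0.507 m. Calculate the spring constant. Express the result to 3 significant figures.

½kx² = ½mv²
k = mv²/x² = (1.42)(12.6)²/(0.507)² = 877.0 N/m

k = 877 N/m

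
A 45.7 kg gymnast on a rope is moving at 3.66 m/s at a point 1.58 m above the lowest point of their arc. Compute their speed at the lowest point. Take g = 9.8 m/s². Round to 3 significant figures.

By conservation of mechanical energy, ½mv₀² + mgh = ½mv²
v² = v₀² + 2gh = (3.66)² + 2(9.8)(1.58) = 44.364
v = √44.364 = 6.661 m/s

v = 6.66 m/s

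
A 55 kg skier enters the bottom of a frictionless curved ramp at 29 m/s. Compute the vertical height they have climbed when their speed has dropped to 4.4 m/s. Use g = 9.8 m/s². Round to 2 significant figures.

h = 42 m

Conservation of energy: ½mv₁² = ½mv₂² + mgh
h = (v₁² − v₂²)/(2g) = (29² − 4.4²)/(2 × 9.8) = 41.92 m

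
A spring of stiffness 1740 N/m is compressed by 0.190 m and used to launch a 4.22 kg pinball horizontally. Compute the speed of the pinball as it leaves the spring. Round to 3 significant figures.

Spring PE converts entirely to kinetic energy: ½kx² = ½mv²
v = x√(k/m) = 0.190 × √(1740/4.22) = 3.858 m/s

v = 3.86 m/s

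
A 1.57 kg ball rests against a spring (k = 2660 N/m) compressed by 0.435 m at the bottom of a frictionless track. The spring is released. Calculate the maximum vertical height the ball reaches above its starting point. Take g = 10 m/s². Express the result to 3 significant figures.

h = 16.0 m

All spring PE becomes gravitational PE at the highest point: ½kx² = mgh
h = kx²/(2mg) = (2660)(0.435)²/(2 × 1.57 × 10) = 16.03 m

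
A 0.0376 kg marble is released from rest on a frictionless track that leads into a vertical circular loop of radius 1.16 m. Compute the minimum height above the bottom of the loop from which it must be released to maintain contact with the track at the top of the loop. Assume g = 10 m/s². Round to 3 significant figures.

h = 2.90 m

At the top, for minimum speed gravity alone supplies the centripetal force: mg = mv_top²/r ⇒ v_top² = gr = 11.60 m²/s²
Energy conservation from release height h to the top (height 2r): mgh = ½mv_top² + mg(2r)
h = v_top²/(2g) + 2r = r/2 + 2r = 5r/2 = 2.900 m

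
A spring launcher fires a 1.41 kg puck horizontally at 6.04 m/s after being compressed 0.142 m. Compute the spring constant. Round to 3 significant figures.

Energy stored in the spring equals the launch KE: ½kx² = ½mv²
k = mv²/x² = (1.41)(6.04)²/(0.142)² = 2551 N/m

k = 2550 N/m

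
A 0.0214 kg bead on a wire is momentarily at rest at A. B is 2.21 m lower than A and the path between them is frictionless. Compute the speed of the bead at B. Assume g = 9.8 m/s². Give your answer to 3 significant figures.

Mechanical energy is conserved (no friction): mgh = ½mv²
The mass cancels from both sides.
v = √(2gh) = √(2 × 9.8 × 2.21) = √43.316 = 6.581 m/s

v = 6.58 m/s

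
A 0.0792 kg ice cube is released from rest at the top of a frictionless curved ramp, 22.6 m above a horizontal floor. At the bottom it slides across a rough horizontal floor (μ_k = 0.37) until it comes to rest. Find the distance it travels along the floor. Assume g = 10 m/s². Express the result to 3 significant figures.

Energy bookkeeping (friction removes W_f = μ_k N d):
At rest all PE has been dissipated by friction: mgh = μ_k m g d
d = h/μ_k = 22.6/0.37 = 61.08 m

d = 61.1 m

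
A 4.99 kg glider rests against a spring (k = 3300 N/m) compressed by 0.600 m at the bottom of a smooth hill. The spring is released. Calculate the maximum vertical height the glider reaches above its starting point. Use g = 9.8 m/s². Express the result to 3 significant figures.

At maximum height the glider is at rest, so ½kx² = mgh
h = kx²/(2mg) = (3300)(0.600)²/(2 × 4.99 × 9.8) = 12.15 m

h = 12.1 m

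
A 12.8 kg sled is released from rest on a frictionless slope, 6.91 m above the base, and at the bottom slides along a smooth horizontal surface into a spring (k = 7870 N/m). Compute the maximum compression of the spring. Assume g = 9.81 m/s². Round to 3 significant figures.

x = 0.470 m

At max compression the sled is momentarily at rest: mgh = ½kx²
x = √(2mgh/k) = √(2 × 12.8 × 9.81 × 6.91 / 7870) = 0.4696 m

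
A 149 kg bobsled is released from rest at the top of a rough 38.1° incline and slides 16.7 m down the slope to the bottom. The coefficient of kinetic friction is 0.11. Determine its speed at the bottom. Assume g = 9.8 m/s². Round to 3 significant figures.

v = 13.2 m/s

Taking the bottom as reference, mgh = ½mv² + μ_k N L with h = L sinθ, N = mg cosθ:
mgh = mgL sinθ = (149)(9.8)(16.7)sin38.1° = 15047 J
W_f = μ_k mg cosθ · L = (0.11)(149)(9.8)cos38.1°·16.7 = 2111 J
½mv² = 15047 − 2111 = 12936 J
v = √(2 × 12936/149) = 13.18 m/s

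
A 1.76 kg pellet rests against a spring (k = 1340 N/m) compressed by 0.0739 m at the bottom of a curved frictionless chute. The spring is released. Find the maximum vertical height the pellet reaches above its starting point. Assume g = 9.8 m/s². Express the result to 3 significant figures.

h = 0.212 m

All spring PE becomes gravitational PE at the highest point: ½kx² = mgh
h = kx²/(2mg) = (1340)(0.0739)²/(2 × 1.76 × 9.8) = 0.2121 m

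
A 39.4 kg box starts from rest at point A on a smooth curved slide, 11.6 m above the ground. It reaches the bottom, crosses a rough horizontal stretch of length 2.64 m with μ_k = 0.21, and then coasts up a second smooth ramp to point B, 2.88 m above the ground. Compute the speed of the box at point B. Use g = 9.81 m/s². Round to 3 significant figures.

v = 12.7 m/s

Energy at A: mgh₁ = (39.4)(9.81)(11.6) = 4483.6 J
Friction loss: W_f = μ_k mg d = 214.3 J
At B: ½mv² + mgh₂ = mgh₁ − W_f
½mv² = 4483.6 − 214.3 − 1113.2 = 3156.1 J
v = √(2 × 3156.1/39.4) = 12.66 m/s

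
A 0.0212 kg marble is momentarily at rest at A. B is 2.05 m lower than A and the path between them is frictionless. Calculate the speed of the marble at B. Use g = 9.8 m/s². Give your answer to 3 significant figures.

Energy conservation between the two points: mgh = ½mv²
v = √(2gh) = √(2 × 9.8 × 2.05) = √40.180 = 6.339 m/s

v = 6.34 m/s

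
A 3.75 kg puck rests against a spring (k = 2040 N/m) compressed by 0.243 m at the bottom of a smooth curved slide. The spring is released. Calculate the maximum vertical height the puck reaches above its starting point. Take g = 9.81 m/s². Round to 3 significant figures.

h = 1.64 m

Energy conservation from release to the highest point: ½kx² = mgh
h = kx²/(2mg) = (2040)(0.243)²/(2 × 3.75 × 9.81) = 1.637 m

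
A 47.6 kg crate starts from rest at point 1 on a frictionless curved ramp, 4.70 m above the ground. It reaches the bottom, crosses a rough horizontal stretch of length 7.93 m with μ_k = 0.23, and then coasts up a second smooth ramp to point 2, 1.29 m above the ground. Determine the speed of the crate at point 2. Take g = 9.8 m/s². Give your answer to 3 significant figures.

Energy at 1: mgh₁ = (47.6)(9.8)(4.70) = 2192.5 J
Friction loss: W_f = μ_k mg d = 850.8 J
At 2: ½mv² + mgh₂ = mgh₁ − W_f
½mv² = 2192.5 − 850.8 − 601.76 = 739.88 J
v = √(2 × 739.88/47.6) = 5.576 m/s

v = 5.58 m/s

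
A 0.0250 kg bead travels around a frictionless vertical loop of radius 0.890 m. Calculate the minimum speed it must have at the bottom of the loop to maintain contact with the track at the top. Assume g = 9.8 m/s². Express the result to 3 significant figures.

v = 6.60 m/s

At the top: mg = mv_top²/r ⇒ v_top² = gr = 8.722 m²/s²
Energy from bottom to top (height 2r): ½mv_bot² = ½mv_top² + mg(2r)
v_bot² = gr + 4gr = 5gr = 43.61
v_bot = √(5gr) = 6.604 m/s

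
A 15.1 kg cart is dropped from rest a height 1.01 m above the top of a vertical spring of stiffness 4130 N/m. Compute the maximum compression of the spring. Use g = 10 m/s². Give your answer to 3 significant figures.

Let x be the compression. The total drop is H + x, and the cart is instantaneously at rest at max compression, so energy conservation gives:
mg(H + x) = ½kx²
½(4130)x² − (15.1)(10)x − (15.1)(10)(1.01) = 0
2065x² − 151.0x − 152.5 = 0
x = [151.0 + √(22801 + 1.2597e+06)]/(2 × 2065) = 0.3108 m

x = 0.311 m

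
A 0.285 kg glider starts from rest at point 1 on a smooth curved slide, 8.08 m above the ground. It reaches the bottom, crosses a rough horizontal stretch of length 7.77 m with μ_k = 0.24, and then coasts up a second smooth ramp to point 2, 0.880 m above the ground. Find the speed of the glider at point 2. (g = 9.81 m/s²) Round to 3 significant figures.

v = 10.2 m/s

Energy at 1: mgh₁ = (0.285)(9.81)(8.08) = 22.590 J
Friction loss: W_f = μ_k mg d = 5.214 J
At 2: ½mv² + mgh₂ = mgh₁ − W_f
½mv² = 22.590 − 5.214 − 2.4603 = 14.916 J
v = √(2 × 14.916/0.285) = 10.23 m/s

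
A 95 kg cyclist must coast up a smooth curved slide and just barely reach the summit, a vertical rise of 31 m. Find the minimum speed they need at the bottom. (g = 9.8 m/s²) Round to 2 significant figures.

v = 25 m/s

At the top they are momentarily at rest, so all KE converts to PE: ½mv² = mgh
v = √(2gh) = √(2 × 9.8 × 31) = 24.65 m/s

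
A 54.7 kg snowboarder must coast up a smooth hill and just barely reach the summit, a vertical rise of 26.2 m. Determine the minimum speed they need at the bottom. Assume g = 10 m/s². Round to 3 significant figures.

v = 22.9 m/s

At the top they are momentarily at rest, so all KE converts to PE: ½mv² = mgh
v = √(2gh) = √(2 × 10 × 26.2) = 22.89 m/s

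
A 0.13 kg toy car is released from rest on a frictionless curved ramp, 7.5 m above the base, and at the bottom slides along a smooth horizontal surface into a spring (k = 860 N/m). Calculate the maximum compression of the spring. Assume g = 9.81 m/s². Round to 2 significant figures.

x = 0.15 m

Gravitational PE at the top equals spring PE at max compression: mgh = ½kx²
x = √(2mgh/k) = √(2 × 0.13 × 9.81 × 7.5 / 860) = 0.1491 m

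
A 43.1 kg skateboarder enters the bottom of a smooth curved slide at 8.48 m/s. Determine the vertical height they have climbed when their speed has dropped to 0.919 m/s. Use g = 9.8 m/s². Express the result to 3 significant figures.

Energy balance between the two points: ½mv₁² = ½mv₂² + mgh
h = (v₁² − v₂²)/(2g) = (8.48² − 0.919²)/(2 × 9.8) = 3.626 m

h = 3.63 m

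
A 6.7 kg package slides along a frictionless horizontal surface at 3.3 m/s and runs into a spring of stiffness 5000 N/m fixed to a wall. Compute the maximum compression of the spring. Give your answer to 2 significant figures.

x = 0.12 m

All KE is stored as spring PE at maximum compression: ½mv² = ½kx²
x = v√(m/k) = 3.3 × √(6.7/5000) = 0.1208 m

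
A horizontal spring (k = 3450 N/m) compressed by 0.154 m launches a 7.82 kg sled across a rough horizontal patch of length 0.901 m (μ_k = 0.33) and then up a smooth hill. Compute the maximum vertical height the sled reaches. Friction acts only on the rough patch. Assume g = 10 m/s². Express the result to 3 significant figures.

h = 0.226 m

Spring energy: E₀ = ½kx² = ½(3450)(0.154)² = 40.910 J
Friction: W_f = μ_k mg d = (0.33)(7.82)(10)(0.901) = 23.25 J
Energy at base of ramp: E = 40.910 − 23.25 = 17.659 J
At max height all remaining energy is PE: mgh = E ⇒ h = E/(mg) = 17.659/(7.82 × 10) = 0.2258 m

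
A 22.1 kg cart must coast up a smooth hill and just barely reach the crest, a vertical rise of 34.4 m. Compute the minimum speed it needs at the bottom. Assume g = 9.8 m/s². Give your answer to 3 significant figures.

At the top it is momentarily at rest, so all KE converts to PE: ½mv² = mgh
v = √(2gh) = √(2 × 9.8 × 34.4) = 25.97 m/s

v = 26.0 m/s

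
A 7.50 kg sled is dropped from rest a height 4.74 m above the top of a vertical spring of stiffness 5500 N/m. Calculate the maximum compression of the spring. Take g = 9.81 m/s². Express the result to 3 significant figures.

x = 0.370 m

Measuring PE from the top of the relaxed spring, at max compression the sled has dropped H + x with zero KE, so:
mg(H + x) = ½kx²
½(5500)x² − (7.50)(9.81)x − (7.50)(9.81)(4.74) = 0
2750x² − 73.58x − 348.7 = 0
x = [73.58 + √(5413 + 3.8362e+06)]/(2 × 2750) = 0.3697 m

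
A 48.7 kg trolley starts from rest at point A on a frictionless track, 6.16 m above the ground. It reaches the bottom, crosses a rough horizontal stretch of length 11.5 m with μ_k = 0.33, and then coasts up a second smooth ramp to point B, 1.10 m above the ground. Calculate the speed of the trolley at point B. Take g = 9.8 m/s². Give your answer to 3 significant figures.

v = 4.98 m/s

Energy at A: mgh₁ = (48.7)(9.8)(6.16) = 2939.9 J
Friction loss: W_f = μ_k mg d = 1811 J
At B: ½mv² + mgh₂ = mgh₁ − W_f
½mv² = 2939.9 − 1811 − 524.99 = 603.73 J
v = √(2 × 603.73/48.7) = 4.979 m/s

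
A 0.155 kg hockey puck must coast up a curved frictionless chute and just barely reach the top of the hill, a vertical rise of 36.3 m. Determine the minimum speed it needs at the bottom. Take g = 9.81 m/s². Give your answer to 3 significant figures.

At the top it is momentarily at rest, so all KE converts to PE: ½mv² = mgh
v = √(2gh) = √(2 × 9.81 × 36.3) = 26.69 m/s

v = 26.7 m/s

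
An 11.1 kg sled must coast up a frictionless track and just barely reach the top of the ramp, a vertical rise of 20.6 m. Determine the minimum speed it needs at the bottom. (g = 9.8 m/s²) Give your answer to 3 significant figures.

At the top it is momentarily at rest, so all KE converts to PE: ½mv² = mgh
v = √(2gh) = √(2 × 9.8 × 20.6) = 20.09 m/s

v = 20.1 m/s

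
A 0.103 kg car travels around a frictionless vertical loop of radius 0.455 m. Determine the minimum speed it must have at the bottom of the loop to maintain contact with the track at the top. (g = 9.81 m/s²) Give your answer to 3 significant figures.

At the top: mg = mv_top²/r ⇒ v_top² = gr = 4.464 m²/s²
Energy from bottom to top (height 2r): ½mv_bot² = ½mv_top² + mg(2r)
v_bot² = gr + 4gr = 5gr = 22.32
v_bot = √(5gr) = 4.724 m/s

v = 4.72 m/s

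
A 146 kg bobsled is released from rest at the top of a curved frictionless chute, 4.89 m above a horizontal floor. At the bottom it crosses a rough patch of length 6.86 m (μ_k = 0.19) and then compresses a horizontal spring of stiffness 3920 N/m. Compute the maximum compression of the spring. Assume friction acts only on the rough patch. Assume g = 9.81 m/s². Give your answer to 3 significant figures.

Initial energy: E₁ = mgh = (146)(9.81)(4.89) = 7003.8 J
Friction removes W_f = μ_k mg d = (0.19)(146)(9.81)(6.86) = 1867 J
Energy reaching the spring: E = 7003.8 − 1867 = 5136.9 J
At max compression ½kx² = E ⇒ x = √(2E/k) = √(2 × 5136.9/3920) = 1.619 m

x = 1.62 m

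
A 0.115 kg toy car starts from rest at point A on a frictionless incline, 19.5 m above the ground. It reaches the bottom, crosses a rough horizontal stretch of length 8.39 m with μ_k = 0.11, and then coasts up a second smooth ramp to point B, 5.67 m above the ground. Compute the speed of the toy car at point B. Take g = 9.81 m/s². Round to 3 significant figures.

Energy at A: mgh₁ = (0.115)(9.81)(19.5) = 21.999 J
Friction loss: W_f = μ_k mg d = 1.041 J
At B: ½mv² + mgh₂ = mgh₁ − W_f
½mv² = 21.999 − 1.041 − 6.3966 = 14.561 J
v = √(2 × 14.561/0.115) = 15.91 m/s

v = 15.9 m/s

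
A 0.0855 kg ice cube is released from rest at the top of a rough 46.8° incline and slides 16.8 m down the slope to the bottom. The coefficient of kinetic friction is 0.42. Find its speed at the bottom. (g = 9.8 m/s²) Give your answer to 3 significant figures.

Energy: mgh = ½mv² + W_f, with h = L sinθ and W_f = μ_k (mg cosθ) L
mgh = mgL sinθ = (0.0855)(9.8)(16.8)sin46.8° = 10.261 J
W_f = μ_k mg cosθ · L = (0.42)(0.0855)(9.8)cos46.8°·16.8 = 4.047 J
½mv² = 10.261 − 4.047 = 6.2143 J
v = √(2 × 6.2143/0.0855) = 12.06 m/s

v = 12.1 m/s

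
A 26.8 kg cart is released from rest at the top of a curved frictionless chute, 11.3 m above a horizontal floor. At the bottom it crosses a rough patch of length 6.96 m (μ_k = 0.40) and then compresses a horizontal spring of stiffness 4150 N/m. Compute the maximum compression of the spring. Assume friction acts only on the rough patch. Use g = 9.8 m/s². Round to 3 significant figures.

x = 1.04 m

Initial energy: E₁ = mgh = (26.8)(9.8)(11.3) = 2967.8 J
Friction removes W_f = μ_k mg d = (0.40)(26.8)(9.8)(6.96) = 731.2 J
Energy reaching the spring: E = 2967.8 − 731.2 = 2236.6 J
At max compression ½kx² = E ⇒ x = √(2E/k) = √(2 × 2236.6/4150) = 1.038 m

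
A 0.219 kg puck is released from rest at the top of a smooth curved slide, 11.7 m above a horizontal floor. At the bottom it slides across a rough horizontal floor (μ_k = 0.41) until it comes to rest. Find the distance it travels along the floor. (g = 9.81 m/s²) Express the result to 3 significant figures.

d = 28.5 m

Energy bookkeeping (friction removes W_f = μ_k N d):
At rest all PE has been dissipated by friction: mgh = μ_k m g d
d = h/μ_k = 11.7/0.41 = 28.54 m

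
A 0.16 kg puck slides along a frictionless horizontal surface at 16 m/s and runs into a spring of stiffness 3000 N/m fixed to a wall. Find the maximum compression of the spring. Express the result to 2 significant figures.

x = 0.12 m

At max compression the puck is momentarily at rest: ½mv² = ½kx²
x = v√(m/k) = 16 × √(0.16/3000) = 0.1168 m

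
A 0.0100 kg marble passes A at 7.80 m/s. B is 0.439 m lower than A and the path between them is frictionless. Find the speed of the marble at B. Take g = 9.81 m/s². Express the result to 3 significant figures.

Mechanical energy is conserved (no friction): ½mv₀² + mgh = ½mv²
v² = v₀² + 2gh = (7.80)² + 2(9.81)(0.439) = 69.453
v = √69.453 = 8.334 m/s

v = 8.33 m/s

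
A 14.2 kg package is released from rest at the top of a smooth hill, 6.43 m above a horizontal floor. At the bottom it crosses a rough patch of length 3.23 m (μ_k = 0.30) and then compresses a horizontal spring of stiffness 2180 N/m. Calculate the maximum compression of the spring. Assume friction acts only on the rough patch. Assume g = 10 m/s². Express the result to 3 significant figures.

Initial energy: E₁ = mgh = (14.2)(10)(6.43) = 913.06 J
Friction removes W_f = μ_k mg d = (0.30)(14.2)(10)(3.23) = 137.6 J
Energy reaching the spring: E = 913.06 − 137.6 = 775.46 J
At max compression ½kx² = E ⇒ x = √(2E/k) = √(2 × 775.46/2180) = 0.8435 m

x = 0.843 m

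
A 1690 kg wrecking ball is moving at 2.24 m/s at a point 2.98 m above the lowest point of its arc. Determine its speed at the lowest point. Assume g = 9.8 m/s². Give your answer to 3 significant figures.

v = 7.96 m/s

Equating total energy at the two states: ½mv₀² + mgh = ½mv²
v² = v₀² + 2gh = (2.24)² + 2(9.8)(2.98) = 63.426
v = √63.426 = 7.964 m/s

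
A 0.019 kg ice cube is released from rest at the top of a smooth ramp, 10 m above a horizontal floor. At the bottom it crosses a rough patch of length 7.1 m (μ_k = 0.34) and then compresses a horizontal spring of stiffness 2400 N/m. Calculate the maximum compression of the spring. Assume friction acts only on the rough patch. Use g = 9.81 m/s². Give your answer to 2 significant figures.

Initial energy: E₁ = mgh = (0.019)(9.81)(10) = 1.8639 J
Friction removes W_f = μ_k mg d = (0.34)(0.019)(9.81)(7.1) = 0.4499 J
Energy reaching the spring: E = 1.8639 − 0.4499 = 1.4140 J
At max compression ½kx² = E ⇒ x = √(2E/k) = √(2 × 1.4140/2400) = 0.03433 m

x = 0.034 m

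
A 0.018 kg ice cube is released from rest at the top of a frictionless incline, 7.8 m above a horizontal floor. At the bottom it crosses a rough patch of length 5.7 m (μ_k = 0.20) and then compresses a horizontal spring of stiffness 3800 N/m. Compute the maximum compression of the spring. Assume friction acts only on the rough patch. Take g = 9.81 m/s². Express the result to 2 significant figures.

x = 0.025 m

Initial energy: E₁ = mgh = (0.018)(9.81)(7.8) = 1.3773 J
Friction removes W_f = μ_k mg d = (0.20)(0.018)(9.81)(5.7) = 0.2013 J
Energy reaching the spring: E = 1.3773 − 0.2013 = 1.1760 J
At max compression ½kx² = E ⇒ x = √(2E/k) = √(2 × 1.1760/3800) = 0.02488 m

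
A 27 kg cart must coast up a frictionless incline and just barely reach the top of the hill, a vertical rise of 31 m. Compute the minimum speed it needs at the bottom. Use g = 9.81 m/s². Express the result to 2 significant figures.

v = 25 m/s

At the top it is momentarily at rest, so all KE converts to PE: ½mv² = mgh
v = √(2gh) = √(2 × 9.81 × 31) = 24.66 m/s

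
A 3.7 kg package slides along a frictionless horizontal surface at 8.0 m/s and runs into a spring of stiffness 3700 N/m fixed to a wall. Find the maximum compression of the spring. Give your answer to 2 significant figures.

At max compression the package is momentarily at rest: ½mv² = ½kx²
x = v√(m/k) = 8.0 × √(3.7/3700) = 0.2530 m

x = 0.25 m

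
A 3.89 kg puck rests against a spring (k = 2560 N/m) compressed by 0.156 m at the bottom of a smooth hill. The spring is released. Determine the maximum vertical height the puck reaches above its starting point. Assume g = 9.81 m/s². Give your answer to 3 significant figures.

At maximum height the puck is at rest, so ½kx² = mgh
h = kx²/(2mg) = (2560)(0.156)²/(2 × 3.89 × 9.81) = 0.8163 m

h = 0.816 m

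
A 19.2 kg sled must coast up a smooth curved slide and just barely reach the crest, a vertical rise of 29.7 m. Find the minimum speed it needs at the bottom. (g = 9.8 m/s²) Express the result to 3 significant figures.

v = 24.1 m/s

At the top it is momentarily at rest, so all KE converts to PE: ½mv² = mgh
v = √(2gh) = √(2 × 9.8 × 29.7) = 24.13 m/s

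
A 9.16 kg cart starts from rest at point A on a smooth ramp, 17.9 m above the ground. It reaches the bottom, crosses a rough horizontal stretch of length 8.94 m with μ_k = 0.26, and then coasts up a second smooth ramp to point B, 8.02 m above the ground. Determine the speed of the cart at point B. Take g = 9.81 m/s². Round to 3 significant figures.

Energy at A: mgh₁ = (9.16)(9.81)(17.9) = 1608.5 J
Friction loss: W_f = μ_k mg d = 208.9 J
At B: ½mv² + mgh₂ = mgh₁ − W_f
½mv² = 1608.5 − 208.9 − 720.67 = 678.94 J
v = √(2 × 678.94/9.16) = 12.18 m/s

v = 12.2 m/s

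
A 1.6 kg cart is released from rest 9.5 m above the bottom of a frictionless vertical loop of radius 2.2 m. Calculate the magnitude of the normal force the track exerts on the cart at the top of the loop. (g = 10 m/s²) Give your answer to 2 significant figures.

N = 58 N

Energy from release to top (height 2r): mgh = ½mv_top² + mg(2r)
v_top² = 2g(h − 2r) = 2(10)(9.5 − 4.400) = 102.00 m²/s²
At the top, both N and weight point toward the centre: N + mg = mv_top²/r
N = m(v_top²/r − g) = 1.6(102.00/2.2 − 10) = 58.18 N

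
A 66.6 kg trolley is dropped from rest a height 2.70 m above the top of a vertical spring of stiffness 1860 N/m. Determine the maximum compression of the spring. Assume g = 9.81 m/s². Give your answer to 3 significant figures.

Take the reference level at the top of the uncompressed spring. At max compression the trolley has fallen H + x and is momentarily at rest:
mg(H + x) = ½kx²
½(1860)x² − (66.6)(9.81)x − (66.6)(9.81)(2.70) = 0
930.0x² − 653.3x − 1764 = 0
x = [653.3 + √(426861 + 6.5622e+06)]/(2 × 930.0) = 1.773 m

x = 1.77 m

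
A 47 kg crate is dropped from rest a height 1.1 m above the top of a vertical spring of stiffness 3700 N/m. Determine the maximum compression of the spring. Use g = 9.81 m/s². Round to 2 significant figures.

x = 0.66 m

Let x be the compression. The total drop is H + x, and the crate is instantaneously at rest at max compression, so energy conservation gives:
mg(H + x) = ½kx²
½(3700)x² − (47)(9.81)x − (47)(9.81)(1.1) = 0
1850x² − 461.1x − 507.2 = 0
x = [461.1 + √(212586 + 3.7531e+06)]/(2 × 1850) = 0.6628 m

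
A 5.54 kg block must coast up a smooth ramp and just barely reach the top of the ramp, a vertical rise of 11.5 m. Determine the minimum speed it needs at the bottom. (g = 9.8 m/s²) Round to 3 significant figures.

At the top it is momentarily at rest, so all KE converts to PE: ½mv² = mgh
v = √(2gh) = √(2 × 9.8 × 11.5) = 15.01 m/s

v = 15.0 m/s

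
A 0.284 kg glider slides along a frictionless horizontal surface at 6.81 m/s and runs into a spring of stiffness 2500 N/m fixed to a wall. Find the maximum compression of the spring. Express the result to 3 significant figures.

x = 0.0726 m

Conservation of energy between contact and max compression: ½mv² = ½kx²
x = v√(m/k) = 6.81 × √(0.284/2500) = 0.07258 m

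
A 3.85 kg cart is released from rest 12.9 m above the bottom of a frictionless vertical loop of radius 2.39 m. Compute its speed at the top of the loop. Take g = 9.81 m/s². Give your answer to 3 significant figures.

v = 12.6 m/s

Energy conservation: mgh = ½mv_top² + mg(2r)
v_top² = 2g(h − 2r) = 2(9.81)(12.9 − 4.780) = 159.3
v_top = 12.62 m/s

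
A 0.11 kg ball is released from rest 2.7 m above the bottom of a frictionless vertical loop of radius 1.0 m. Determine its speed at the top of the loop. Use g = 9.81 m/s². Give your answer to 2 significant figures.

v = 3.7 m/s

Energy conservation: mgh = ½mv_top² + mg(2r)
v_top² = 2g(h − 2r) = 2(9.81)(2.7 − 2.000) = 13.73
v_top = 3.706 m/s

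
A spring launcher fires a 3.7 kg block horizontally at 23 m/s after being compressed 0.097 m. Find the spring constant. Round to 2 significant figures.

k = 210000 N/m

½kx² = ½mv²
k = mv²/x² = (3.7)(23)²/(0.097)² = 208024 N/m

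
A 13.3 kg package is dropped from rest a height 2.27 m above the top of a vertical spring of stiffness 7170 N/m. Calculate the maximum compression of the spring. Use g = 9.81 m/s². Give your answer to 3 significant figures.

Take the reference level at the top of the uncompressed spring. At max compression the package has fallen H + x and is momentarily at rest:
mg(H + x) = ½kx²
½(7170)x² − (13.3)(9.81)x − (13.3)(9.81)(2.27) = 0
3585x² − 130.5x − 296.2 = 0
x = [130.5 + √(17023 + 4.2471e+06)]/(2 × 3585) = 0.3062 m

x = 0.306 m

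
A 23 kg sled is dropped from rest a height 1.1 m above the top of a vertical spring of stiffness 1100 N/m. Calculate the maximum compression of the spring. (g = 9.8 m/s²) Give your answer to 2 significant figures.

Measuring PE from the top of the relaxed spring, at max compression the sled has dropped H + x with zero KE, so:
mg(H + x) = ½kx²
½(1100)x² − (23)(9.8)x − (23)(9.8)(1.1) = 0
550.0x² − 225.4x − 247.9 = 0
x = [225.4 + √(50805 + 545468)]/(2 × 550.0) = 0.9069 m

x = 0.91 m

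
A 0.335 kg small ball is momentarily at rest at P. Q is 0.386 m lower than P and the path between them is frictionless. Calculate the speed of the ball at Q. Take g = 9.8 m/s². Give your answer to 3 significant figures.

Equating total energy at the two states: mgh = ½mv²
v = √(2gh) = √(2 × 9.8 × 0.386) = √7.5656 = 2.751 m/s

v = 2.75 m/s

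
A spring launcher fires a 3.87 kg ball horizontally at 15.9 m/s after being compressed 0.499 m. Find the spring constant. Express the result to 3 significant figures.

Spring PE at full compression equals KE at release: ½kx² = ½mv²
k = mv²/x² = (3.87)(15.9)²/(0.499)² = 3929 N/m

k = 3930 N/m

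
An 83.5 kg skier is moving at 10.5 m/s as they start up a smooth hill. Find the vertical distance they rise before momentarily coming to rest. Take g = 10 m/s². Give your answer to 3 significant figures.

h = 5.51 m

Setting KE at the bottom equal to PE gained: ½mv² = mgh
h = v²/(2g) = 10.5²/(2 × 10) = 5.513 m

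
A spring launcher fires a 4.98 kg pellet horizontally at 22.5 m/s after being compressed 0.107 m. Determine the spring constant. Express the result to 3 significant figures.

½kx² = ½mv²
k = mv²/x² = (4.98)(22.5)²/(0.107)² = 220205 N/m

k = 220000 N/m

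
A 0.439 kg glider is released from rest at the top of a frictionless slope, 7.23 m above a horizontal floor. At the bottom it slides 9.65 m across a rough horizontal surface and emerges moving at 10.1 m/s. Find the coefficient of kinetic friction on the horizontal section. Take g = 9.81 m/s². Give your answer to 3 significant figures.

Energy at the top = energy at the end + work done against friction:
mgh = ½mv² + μ_k m g d
mgh = 31.137 J; ½mv² = 22.391 J
W_f = 31.137 − 22.391 = 8.745 J
μ_k = W_f/(mg·d) = 8.745/(4.307 × 9.65) = 0.2104

μ_k = 0.210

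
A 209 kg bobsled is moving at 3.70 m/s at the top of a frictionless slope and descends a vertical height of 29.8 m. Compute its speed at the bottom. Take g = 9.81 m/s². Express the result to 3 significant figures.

v = 24.5 m/s

Equating total energy at the two states: ½mv₀² + mgh = ½mv²
The mass cancels from both sides.
v² = v₀² + 2gh = (3.70)² + 2(9.81)(29.8) = 598.37
v = √598.37 = 24.46 m/s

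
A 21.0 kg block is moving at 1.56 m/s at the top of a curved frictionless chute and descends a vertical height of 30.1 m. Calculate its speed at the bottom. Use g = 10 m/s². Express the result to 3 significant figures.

v = 24.6 m/s

Equating total energy at the two states: ½mv₀² + mgh = ½mv²
v² = v₀² + 2gh = (1.56)² + 2(10)(30.1) = 604.43
v = √604.43 = 24.59 m/s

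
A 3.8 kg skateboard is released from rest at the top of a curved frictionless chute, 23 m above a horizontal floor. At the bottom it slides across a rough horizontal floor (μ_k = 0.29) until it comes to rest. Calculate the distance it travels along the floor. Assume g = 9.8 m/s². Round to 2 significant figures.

Energy at the top = energy at the end + work done against friction:
At rest all PE has been dissipated by friction: mgh = μ_k m g d
d = h/μ_k = 23/0.29 = 79.31 m

d = 79 m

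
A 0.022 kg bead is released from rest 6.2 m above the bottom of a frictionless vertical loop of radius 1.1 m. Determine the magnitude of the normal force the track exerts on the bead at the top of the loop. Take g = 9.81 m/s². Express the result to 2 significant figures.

N = 1.4 N

Energy from release to top (height 2r): mgh = ½mv_top² + mg(2r)
v_top² = 2g(h − 2r) = 2(9.81)(6.2 − 2.200) = 78.480 m²/s²
At the top, both N and weight point toward the centre: N + mg = mv_top²/r
N = m(v_top²/r − g) = 0.022(78.480/1.1 − 9.81) = 1.354 N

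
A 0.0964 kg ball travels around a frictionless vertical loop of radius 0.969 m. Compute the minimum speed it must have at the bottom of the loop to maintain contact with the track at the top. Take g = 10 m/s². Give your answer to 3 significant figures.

At the top: mg = mv_top²/r ⇒ v_top² = gr = 9.690 m²/s²
Energy from bottom to top (height 2r): ½mv_bot² = ½mv_top² + mg(2r)
v_bot² = gr + 4gr = 5gr = 48.45
v_bot = √(5gr) = 6.961 m/s

v = 6.96 m/s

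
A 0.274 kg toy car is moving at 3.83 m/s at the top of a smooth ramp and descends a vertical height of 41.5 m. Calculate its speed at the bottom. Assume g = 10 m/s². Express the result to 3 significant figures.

Energy conservation between the two points: ½mv₀² + mgh = ½mv²
The mass cancels from both sides.
v² = v₀² + 2gh = (3.83)² + 2(10)(41.5) = 844.67
v = √844.67 = 29.06 m/s

v = 29.1 m/s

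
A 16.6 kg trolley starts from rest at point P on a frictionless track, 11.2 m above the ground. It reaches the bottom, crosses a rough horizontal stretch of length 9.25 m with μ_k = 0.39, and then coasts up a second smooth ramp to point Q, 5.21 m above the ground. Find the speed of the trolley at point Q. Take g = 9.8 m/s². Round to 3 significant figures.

v = 6.83 m/s

Energy at P: mgh₁ = (16.6)(9.8)(11.2) = 1822.0 J
Friction loss: W_f = μ_k mg d = 586.9 J
At Q: ½mv² + mgh₂ = mgh₁ − W_f
½mv² = 1822.0 − 586.9 − 847.56 = 387.59 J
v = √(2 × 387.59/16.6) = 6.834 m/s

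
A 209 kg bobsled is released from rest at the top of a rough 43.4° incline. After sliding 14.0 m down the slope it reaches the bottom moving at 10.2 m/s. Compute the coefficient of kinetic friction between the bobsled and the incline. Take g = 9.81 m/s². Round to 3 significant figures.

μ_k = 0.424

Energy balance down the incline: mg L sinθ − ½mv² = μ_k (mg cosθ) L
mgL sinθ = 19722 J; ½mv² = 10872 J
W_f = 19722 − 10872 = 8850 J
μ_k = W_f/(mg cosθ · L) = 8850/(1490 × 14.0) = 0.4243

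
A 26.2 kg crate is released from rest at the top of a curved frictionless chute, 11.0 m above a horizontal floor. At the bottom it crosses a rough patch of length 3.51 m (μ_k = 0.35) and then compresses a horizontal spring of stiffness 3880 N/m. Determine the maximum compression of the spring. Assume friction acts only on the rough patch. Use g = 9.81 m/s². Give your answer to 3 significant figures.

Initial energy: E₁ = mgh = (26.2)(9.81)(11.0) = 2827.2 J
Friction removes W_f = μ_k mg d = (0.35)(26.2)(9.81)(3.51) = 315.8 J
Energy reaching the spring: E = 2827.2 − 315.8 = 2511.5 J
At max compression ½kx² = E ⇒ x = √(2E/k) = √(2 × 2511.5/3880) = 1.138 m

x = 1.14 m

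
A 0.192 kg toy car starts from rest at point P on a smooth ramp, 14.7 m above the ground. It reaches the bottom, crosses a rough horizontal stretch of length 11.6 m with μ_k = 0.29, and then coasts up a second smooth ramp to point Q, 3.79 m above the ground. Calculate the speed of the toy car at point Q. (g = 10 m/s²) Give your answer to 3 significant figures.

Energy at P: mgh₁ = (0.192)(10)(14.7) = 28.224 J
Friction loss: W_f = μ_k mg d = 6.459 J
At Q: ½mv² + mgh₂ = mgh₁ − W_f
½mv² = 28.224 − 6.459 − 7.2768 = 14.488 J
v = √(2 × 14.488/0.192) = 12.28 m/s

v = 12.3 m/s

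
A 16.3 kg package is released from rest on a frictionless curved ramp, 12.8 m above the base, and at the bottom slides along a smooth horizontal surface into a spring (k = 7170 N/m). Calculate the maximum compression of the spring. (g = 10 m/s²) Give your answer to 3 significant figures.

x = 0.763 m

At max compression the package is momentarily at rest: mgh = ½kx²
x = √(2mgh/k) = √(2 × 16.3 × 10 × 12.8 / 7170) = 0.7629 m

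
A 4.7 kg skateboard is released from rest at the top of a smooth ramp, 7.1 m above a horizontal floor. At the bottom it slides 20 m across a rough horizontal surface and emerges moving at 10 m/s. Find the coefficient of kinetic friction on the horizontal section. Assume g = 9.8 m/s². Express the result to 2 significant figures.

μ_k = 0.10

Energy at the top = energy at the end + work done against friction:
mgh = ½mv² + μ_k m g d
mgh = 327.03 J; ½mv² = 235.00 J
W_f = 327.03 − 235.00 = 92.03 J
μ_k = W_f/(mg·d) = 92.03/(46.06 × 20) = 0.09990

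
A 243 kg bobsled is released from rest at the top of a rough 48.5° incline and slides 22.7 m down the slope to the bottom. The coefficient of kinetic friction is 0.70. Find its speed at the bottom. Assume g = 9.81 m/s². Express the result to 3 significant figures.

v = 11.3 m/s

Work–energy: mg(L sinθ) − μ_k(mg cosθ)L = ½mv²
mgh = mgL sinθ = (243)(9.81)(22.7)sin48.5° = 40528 J
W_f = μ_k mg cosθ · L = (0.70)(243)(9.81)cos48.5°·22.7 = 25099 J
½mv² = 40528 − 25099 = 15429 J
v = √(2 × 15429/243) = 11.27 m/s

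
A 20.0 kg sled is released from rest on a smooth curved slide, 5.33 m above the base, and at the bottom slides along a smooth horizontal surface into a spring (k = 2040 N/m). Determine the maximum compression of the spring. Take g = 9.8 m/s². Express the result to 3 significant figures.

Energy conservation (no friction) from release to max compression: mgh = ½kx²
x = √(2mgh/k) = √(2 × 20.0 × 9.8 × 5.33 / 2040) = 1.012 m

x = 1.01 m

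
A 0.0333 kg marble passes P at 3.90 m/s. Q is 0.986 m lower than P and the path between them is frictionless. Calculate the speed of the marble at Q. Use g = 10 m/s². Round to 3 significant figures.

v = 5.91 m/s

Mechanical energy is conserved (no friction): ½mv₀² + mgh = ½mv²
v² = v₀² + 2gh = (3.90)² + 2(10)(0.986) = 34.930
v = √34.930 = 5.910 m/s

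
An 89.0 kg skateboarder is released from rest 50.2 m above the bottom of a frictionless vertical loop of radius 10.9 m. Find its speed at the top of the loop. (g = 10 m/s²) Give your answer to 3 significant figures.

Energy conservation: mgh = ½mv_top² + mg(2r)
v_top² = 2g(h − 2r) = 2(10)(50.2 − 21.80) = 568.0
v_top = 23.83 m/s

v = 23.8 m/s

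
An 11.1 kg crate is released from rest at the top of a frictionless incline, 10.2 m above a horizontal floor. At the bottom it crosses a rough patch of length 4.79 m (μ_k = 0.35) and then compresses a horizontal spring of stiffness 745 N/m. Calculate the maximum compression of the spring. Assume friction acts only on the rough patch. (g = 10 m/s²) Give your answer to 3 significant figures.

x = 1.59 m

Initial energy: E₁ = mgh = (11.1)(10)(10.2) = 1132.2 J
Friction removes W_f = μ_k mg d = (0.35)(11.1)(10)(4.79) = 186.1 J
Energy reaching the spring: E = 1132.2 − 186.1 = 946.11 J
At max compression ½kx² = E ⇒ x = √(2E/k) = √(2 × 946.11/745) = 1.594 m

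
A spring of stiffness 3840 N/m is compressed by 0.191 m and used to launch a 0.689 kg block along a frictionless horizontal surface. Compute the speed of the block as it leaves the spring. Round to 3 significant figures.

The block leaves the spring when the spring is at natural length, so ½kx² = ½mv²
v = x√(k/m) = 0.191 × √(3840/0.689) = 14.26 m/s

v = 14.3 m/s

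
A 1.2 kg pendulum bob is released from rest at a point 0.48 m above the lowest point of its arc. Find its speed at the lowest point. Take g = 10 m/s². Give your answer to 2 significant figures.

v = 3.1 m/s

Energy conservation between the two points: mgh = ½mv²
v = √(2gh) = √(2 × 10 × 0.48) = √9.6000 = 3.098 m/s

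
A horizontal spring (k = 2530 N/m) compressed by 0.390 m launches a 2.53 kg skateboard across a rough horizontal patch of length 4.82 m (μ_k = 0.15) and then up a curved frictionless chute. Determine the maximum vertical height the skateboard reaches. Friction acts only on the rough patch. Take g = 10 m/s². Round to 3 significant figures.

h = 6.88 m

Spring energy: E₀ = ½kx² = ½(2530)(0.390)² = 192.41 J
Friction: W_f = μ_k mg d = (0.15)(2.53)(10)(4.82) = 18.29 J
Energy at base of ramp: E = 192.41 − 18.29 = 174.11 J
At max height all remaining energy is PE: mgh = E ⇒ h = E/(mg) = 174.11/(2.53 × 10) = 6.882 m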